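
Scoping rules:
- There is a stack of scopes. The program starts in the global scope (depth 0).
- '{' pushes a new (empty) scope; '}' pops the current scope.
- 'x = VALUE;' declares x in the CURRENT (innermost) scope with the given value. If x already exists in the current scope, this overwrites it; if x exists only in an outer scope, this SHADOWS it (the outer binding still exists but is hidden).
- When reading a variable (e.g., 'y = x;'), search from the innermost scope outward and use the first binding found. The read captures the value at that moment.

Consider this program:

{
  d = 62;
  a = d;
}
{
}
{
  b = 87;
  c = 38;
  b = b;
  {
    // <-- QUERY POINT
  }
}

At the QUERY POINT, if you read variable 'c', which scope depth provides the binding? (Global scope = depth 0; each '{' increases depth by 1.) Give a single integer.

Answer: 1

Derivation:
Step 1: enter scope (depth=1)
Step 2: declare d=62 at depth 1
Step 3: declare a=(read d)=62 at depth 1
Step 4: exit scope (depth=0)
Step 5: enter scope (depth=1)
Step 6: exit scope (depth=0)
Step 7: enter scope (depth=1)
Step 8: declare b=87 at depth 1
Step 9: declare c=38 at depth 1
Step 10: declare b=(read b)=87 at depth 1
Step 11: enter scope (depth=2)
Visible at query point: b=87 c=38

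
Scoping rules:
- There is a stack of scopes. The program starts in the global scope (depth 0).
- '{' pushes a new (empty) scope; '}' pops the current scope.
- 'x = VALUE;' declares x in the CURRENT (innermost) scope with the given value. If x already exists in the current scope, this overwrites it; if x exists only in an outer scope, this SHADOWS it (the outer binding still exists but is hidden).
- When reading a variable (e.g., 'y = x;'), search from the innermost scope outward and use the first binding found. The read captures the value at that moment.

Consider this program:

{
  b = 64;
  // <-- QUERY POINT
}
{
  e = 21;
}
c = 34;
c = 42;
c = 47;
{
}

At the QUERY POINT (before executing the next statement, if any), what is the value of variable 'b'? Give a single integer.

Step 1: enter scope (depth=1)
Step 2: declare b=64 at depth 1
Visible at query point: b=64

Answer: 64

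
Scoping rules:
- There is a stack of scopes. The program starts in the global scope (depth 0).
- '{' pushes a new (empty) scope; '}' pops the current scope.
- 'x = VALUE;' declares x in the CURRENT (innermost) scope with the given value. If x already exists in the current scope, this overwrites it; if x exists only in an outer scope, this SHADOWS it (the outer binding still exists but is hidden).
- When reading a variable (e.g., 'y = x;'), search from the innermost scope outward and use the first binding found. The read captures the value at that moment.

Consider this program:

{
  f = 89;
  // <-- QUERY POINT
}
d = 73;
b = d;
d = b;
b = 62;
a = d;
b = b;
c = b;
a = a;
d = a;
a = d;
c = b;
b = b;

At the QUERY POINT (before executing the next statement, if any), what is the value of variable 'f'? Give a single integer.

Answer: 89

Derivation:
Step 1: enter scope (depth=1)
Step 2: declare f=89 at depth 1
Visible at query point: f=89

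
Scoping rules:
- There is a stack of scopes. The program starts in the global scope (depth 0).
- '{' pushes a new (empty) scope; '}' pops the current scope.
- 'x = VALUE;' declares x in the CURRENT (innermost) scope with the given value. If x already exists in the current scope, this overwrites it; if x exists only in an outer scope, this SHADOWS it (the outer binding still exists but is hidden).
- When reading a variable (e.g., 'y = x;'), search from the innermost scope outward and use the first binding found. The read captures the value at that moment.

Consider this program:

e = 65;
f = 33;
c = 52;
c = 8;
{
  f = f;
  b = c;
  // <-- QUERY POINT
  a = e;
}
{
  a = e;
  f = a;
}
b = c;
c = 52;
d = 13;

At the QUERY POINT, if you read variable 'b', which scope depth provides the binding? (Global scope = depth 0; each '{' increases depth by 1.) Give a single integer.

Answer: 1

Derivation:
Step 1: declare e=65 at depth 0
Step 2: declare f=33 at depth 0
Step 3: declare c=52 at depth 0
Step 4: declare c=8 at depth 0
Step 5: enter scope (depth=1)
Step 6: declare f=(read f)=33 at depth 1
Step 7: declare b=(read c)=8 at depth 1
Visible at query point: b=8 c=8 e=65 f=33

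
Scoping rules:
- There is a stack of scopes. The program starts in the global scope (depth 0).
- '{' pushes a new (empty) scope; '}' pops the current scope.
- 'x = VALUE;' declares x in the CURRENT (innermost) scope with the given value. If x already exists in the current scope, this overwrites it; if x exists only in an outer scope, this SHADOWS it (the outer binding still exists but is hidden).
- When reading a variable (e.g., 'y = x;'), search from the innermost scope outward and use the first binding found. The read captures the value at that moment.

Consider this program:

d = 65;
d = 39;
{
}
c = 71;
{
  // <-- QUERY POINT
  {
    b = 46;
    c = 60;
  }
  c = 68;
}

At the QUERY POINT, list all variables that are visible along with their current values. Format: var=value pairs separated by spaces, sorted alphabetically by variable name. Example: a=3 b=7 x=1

Step 1: declare d=65 at depth 0
Step 2: declare d=39 at depth 0
Step 3: enter scope (depth=1)
Step 4: exit scope (depth=0)
Step 5: declare c=71 at depth 0
Step 6: enter scope (depth=1)
Visible at query point: c=71 d=39

Answer: c=71 d=39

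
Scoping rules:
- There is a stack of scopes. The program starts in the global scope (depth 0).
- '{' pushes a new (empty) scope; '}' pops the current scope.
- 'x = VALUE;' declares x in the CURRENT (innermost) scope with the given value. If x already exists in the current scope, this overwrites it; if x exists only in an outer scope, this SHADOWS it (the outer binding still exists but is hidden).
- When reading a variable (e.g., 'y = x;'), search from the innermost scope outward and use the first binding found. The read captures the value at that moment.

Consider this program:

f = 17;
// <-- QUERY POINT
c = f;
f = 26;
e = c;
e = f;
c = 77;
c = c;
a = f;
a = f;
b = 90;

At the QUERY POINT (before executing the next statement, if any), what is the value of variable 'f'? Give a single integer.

Answer: 17

Derivation:
Step 1: declare f=17 at depth 0
Visible at query point: f=17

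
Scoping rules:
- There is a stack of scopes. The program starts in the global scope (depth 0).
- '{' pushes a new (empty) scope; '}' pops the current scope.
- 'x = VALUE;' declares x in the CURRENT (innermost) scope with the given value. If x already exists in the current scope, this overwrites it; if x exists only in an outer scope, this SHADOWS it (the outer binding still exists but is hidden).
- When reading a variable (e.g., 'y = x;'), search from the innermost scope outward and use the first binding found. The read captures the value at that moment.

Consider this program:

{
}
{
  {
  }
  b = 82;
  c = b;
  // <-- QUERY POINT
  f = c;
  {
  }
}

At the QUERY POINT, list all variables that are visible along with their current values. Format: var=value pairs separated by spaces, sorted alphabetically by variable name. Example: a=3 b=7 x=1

Answer: b=82 c=82

Derivation:
Step 1: enter scope (depth=1)
Step 2: exit scope (depth=0)
Step 3: enter scope (depth=1)
Step 4: enter scope (depth=2)
Step 5: exit scope (depth=1)
Step 6: declare b=82 at depth 1
Step 7: declare c=(read b)=82 at depth 1
Visible at query point: b=82 c=82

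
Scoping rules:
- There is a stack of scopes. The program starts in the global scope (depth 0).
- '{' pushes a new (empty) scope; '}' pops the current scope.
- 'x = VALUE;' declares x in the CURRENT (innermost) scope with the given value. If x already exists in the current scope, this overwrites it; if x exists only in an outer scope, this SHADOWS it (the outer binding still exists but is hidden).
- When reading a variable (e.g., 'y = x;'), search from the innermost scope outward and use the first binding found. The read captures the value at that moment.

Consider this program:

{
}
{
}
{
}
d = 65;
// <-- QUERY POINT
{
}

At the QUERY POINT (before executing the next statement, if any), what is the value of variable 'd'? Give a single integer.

Step 1: enter scope (depth=1)
Step 2: exit scope (depth=0)
Step 3: enter scope (depth=1)
Step 4: exit scope (depth=0)
Step 5: enter scope (depth=1)
Step 6: exit scope (depth=0)
Step 7: declare d=65 at depth 0
Visible at query point: d=65

Answer: 65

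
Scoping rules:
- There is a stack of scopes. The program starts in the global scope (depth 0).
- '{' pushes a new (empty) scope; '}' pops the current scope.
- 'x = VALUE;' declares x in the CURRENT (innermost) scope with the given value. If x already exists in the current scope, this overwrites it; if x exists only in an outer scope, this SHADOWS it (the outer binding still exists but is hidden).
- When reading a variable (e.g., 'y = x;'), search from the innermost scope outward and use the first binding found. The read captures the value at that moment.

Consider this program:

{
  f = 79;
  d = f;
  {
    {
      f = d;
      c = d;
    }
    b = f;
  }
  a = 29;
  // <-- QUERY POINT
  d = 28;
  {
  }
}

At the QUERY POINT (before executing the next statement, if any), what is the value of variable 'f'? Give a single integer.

Answer: 79

Derivation:
Step 1: enter scope (depth=1)
Step 2: declare f=79 at depth 1
Step 3: declare d=(read f)=79 at depth 1
Step 4: enter scope (depth=2)
Step 5: enter scope (depth=3)
Step 6: declare f=(read d)=79 at depth 3
Step 7: declare c=(read d)=79 at depth 3
Step 8: exit scope (depth=2)
Step 9: declare b=(read f)=79 at depth 2
Step 10: exit scope (depth=1)
Step 11: declare a=29 at depth 1
Visible at query point: a=29 d=79 f=79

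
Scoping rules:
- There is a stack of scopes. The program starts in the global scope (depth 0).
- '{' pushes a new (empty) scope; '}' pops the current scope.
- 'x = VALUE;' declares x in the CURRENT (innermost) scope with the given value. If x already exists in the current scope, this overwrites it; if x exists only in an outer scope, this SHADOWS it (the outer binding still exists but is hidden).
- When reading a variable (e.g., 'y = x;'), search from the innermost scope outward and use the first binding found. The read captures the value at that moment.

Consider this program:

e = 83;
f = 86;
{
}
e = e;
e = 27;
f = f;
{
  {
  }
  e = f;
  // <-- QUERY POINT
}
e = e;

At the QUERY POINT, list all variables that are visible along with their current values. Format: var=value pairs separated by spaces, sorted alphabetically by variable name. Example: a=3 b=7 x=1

Answer: e=86 f=86

Derivation:
Step 1: declare e=83 at depth 0
Step 2: declare f=86 at depth 0
Step 3: enter scope (depth=1)
Step 4: exit scope (depth=0)
Step 5: declare e=(read e)=83 at depth 0
Step 6: declare e=27 at depth 0
Step 7: declare f=(read f)=86 at depth 0
Step 8: enter scope (depth=1)
Step 9: enter scope (depth=2)
Step 10: exit scope (depth=1)
Step 11: declare e=(read f)=86 at depth 1
Visible at query point: e=86 f=86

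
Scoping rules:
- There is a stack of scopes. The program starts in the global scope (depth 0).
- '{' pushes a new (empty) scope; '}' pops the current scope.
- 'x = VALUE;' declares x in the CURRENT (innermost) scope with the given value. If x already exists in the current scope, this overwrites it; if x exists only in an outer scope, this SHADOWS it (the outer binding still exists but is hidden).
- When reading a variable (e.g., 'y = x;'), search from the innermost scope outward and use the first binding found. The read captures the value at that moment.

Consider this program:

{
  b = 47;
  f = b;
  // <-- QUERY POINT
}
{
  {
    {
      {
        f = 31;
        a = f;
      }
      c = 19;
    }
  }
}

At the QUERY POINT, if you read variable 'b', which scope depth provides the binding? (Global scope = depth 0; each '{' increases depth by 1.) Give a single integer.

Step 1: enter scope (depth=1)
Step 2: declare b=47 at depth 1
Step 3: declare f=(read b)=47 at depth 1
Visible at query point: b=47 f=47

Answer: 1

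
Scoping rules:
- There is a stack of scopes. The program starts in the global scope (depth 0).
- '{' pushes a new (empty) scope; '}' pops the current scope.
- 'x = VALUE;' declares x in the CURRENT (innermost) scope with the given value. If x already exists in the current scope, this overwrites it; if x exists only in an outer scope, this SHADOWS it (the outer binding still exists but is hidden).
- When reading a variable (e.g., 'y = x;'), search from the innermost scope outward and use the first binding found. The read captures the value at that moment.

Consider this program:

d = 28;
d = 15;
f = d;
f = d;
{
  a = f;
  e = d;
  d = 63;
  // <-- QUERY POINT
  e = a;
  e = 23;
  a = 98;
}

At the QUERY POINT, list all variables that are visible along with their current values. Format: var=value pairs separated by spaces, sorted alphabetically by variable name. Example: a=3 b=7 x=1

Step 1: declare d=28 at depth 0
Step 2: declare d=15 at depth 0
Step 3: declare f=(read d)=15 at depth 0
Step 4: declare f=(read d)=15 at depth 0
Step 5: enter scope (depth=1)
Step 6: declare a=(read f)=15 at depth 1
Step 7: declare e=(read d)=15 at depth 1
Step 8: declare d=63 at depth 1
Visible at query point: a=15 d=63 e=15 f=15

Answer: a=15 d=63 e=15 f=15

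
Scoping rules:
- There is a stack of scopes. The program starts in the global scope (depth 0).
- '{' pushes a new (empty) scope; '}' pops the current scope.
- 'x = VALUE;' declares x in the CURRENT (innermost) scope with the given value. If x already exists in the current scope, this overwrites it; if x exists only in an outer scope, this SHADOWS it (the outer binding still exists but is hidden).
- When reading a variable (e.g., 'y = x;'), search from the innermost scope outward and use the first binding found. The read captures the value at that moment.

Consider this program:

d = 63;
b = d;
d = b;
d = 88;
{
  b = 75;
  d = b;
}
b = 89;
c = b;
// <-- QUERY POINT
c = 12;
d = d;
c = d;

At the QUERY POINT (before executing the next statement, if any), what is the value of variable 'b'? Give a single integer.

Answer: 89

Derivation:
Step 1: declare d=63 at depth 0
Step 2: declare b=(read d)=63 at depth 0
Step 3: declare d=(read b)=63 at depth 0
Step 4: declare d=88 at depth 0
Step 5: enter scope (depth=1)
Step 6: declare b=75 at depth 1
Step 7: declare d=(read b)=75 at depth 1
Step 8: exit scope (depth=0)
Step 9: declare b=89 at depth 0
Step 10: declare c=(read b)=89 at depth 0
Visible at query point: b=89 c=89 d=88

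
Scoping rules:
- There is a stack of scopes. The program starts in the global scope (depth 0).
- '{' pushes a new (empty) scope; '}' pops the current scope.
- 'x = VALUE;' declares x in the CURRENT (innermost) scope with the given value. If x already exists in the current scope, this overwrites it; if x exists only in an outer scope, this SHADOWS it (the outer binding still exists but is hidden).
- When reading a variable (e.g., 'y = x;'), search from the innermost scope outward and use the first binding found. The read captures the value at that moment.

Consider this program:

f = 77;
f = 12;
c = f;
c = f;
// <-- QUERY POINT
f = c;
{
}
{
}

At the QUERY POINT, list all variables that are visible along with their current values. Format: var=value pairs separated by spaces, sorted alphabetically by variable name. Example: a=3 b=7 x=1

Step 1: declare f=77 at depth 0
Step 2: declare f=12 at depth 0
Step 3: declare c=(read f)=12 at depth 0
Step 4: declare c=(read f)=12 at depth 0
Visible at query point: c=12 f=12

Answer: c=12 f=12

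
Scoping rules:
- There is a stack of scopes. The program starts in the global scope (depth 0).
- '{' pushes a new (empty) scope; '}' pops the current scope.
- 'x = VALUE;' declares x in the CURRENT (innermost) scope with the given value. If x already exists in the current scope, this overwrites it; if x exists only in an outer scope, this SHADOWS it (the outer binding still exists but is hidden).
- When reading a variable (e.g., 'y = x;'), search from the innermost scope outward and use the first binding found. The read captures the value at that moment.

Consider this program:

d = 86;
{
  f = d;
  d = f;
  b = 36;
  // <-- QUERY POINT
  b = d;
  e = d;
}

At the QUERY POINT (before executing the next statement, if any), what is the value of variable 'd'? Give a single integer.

Step 1: declare d=86 at depth 0
Step 2: enter scope (depth=1)
Step 3: declare f=(read d)=86 at depth 1
Step 4: declare d=(read f)=86 at depth 1
Step 5: declare b=36 at depth 1
Visible at query point: b=36 d=86 f=86

Answer: 86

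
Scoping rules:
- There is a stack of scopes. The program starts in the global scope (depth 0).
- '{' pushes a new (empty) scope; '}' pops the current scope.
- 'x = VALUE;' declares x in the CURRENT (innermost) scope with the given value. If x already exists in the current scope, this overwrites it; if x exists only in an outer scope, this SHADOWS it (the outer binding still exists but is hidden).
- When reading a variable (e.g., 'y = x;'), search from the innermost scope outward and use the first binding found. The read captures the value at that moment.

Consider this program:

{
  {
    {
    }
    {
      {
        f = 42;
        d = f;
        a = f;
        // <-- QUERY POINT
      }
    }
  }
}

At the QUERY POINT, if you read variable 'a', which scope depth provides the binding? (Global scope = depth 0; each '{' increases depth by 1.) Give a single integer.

Step 1: enter scope (depth=1)
Step 2: enter scope (depth=2)
Step 3: enter scope (depth=3)
Step 4: exit scope (depth=2)
Step 5: enter scope (depth=3)
Step 6: enter scope (depth=4)
Step 7: declare f=42 at depth 4
Step 8: declare d=(read f)=42 at depth 4
Step 9: declare a=(read f)=42 at depth 4
Visible at query point: a=42 d=42 f=42

Answer: 4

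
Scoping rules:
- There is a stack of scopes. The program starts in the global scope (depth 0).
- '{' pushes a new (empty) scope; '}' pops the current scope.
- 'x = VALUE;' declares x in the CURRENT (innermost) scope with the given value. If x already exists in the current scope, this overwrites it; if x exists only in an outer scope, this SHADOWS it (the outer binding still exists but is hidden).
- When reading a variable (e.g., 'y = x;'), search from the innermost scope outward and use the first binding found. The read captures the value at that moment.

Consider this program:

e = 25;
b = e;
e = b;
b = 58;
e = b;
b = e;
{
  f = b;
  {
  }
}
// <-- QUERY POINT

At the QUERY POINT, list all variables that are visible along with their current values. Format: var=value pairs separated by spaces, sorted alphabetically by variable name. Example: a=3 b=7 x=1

Answer: b=58 e=58

Derivation:
Step 1: declare e=25 at depth 0
Step 2: declare b=(read e)=25 at depth 0
Step 3: declare e=(read b)=25 at depth 0
Step 4: declare b=58 at depth 0
Step 5: declare e=(read b)=58 at depth 0
Step 6: declare b=(read e)=58 at depth 0
Step 7: enter scope (depth=1)
Step 8: declare f=(read b)=58 at depth 1
Step 9: enter scope (depth=2)
Step 10: exit scope (depth=1)
Step 11: exit scope (depth=0)
Visible at query point: b=58 e=58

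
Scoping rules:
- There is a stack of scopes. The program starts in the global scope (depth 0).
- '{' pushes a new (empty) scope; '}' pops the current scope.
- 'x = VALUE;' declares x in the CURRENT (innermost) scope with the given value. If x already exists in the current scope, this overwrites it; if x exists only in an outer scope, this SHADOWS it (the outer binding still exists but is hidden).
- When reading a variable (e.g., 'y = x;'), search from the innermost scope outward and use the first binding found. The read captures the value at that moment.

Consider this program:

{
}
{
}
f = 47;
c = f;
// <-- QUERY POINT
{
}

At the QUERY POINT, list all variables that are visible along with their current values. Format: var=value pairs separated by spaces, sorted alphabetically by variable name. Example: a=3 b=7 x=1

Answer: c=47 f=47

Derivation:
Step 1: enter scope (depth=1)
Step 2: exit scope (depth=0)
Step 3: enter scope (depth=1)
Step 4: exit scope (depth=0)
Step 5: declare f=47 at depth 0
Step 6: declare c=(read f)=47 at depth 0
Visible at query point: c=47 f=47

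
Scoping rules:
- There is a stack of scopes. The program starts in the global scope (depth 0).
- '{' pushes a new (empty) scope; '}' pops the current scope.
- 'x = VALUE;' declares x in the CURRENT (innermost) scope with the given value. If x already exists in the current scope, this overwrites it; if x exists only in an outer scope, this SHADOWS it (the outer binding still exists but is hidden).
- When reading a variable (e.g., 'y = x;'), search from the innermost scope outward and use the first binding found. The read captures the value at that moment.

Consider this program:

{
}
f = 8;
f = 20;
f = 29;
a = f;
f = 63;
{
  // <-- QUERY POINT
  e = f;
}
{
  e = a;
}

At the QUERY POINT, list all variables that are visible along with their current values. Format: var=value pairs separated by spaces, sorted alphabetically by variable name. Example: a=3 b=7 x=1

Step 1: enter scope (depth=1)
Step 2: exit scope (depth=0)
Step 3: declare f=8 at depth 0
Step 4: declare f=20 at depth 0
Step 5: declare f=29 at depth 0
Step 6: declare a=(read f)=29 at depth 0
Step 7: declare f=63 at depth 0
Step 8: enter scope (depth=1)
Visible at query point: a=29 f=63

Answer: a=29 f=63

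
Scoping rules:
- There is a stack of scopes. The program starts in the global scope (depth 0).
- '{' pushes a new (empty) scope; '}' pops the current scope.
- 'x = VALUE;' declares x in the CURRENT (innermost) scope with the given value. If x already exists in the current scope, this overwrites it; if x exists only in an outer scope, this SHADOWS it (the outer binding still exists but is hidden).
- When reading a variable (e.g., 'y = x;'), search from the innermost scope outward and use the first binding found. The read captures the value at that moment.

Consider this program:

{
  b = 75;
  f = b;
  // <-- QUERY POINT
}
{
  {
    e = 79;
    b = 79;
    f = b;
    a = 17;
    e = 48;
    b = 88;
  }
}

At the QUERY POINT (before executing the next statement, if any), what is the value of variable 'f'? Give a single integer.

Step 1: enter scope (depth=1)
Step 2: declare b=75 at depth 1
Step 3: declare f=(read b)=75 at depth 1
Visible at query point: b=75 f=75

Answer: 75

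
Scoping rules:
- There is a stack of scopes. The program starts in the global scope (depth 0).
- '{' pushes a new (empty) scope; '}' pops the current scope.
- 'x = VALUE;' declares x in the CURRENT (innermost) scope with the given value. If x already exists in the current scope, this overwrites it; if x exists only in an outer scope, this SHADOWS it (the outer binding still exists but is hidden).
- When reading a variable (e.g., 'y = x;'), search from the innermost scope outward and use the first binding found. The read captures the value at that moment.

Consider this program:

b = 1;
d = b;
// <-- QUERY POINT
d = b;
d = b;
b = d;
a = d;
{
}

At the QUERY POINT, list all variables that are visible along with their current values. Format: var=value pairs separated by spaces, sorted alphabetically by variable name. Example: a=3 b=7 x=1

Step 1: declare b=1 at depth 0
Step 2: declare d=(read b)=1 at depth 0
Visible at query point: b=1 d=1

Answer: b=1 d=1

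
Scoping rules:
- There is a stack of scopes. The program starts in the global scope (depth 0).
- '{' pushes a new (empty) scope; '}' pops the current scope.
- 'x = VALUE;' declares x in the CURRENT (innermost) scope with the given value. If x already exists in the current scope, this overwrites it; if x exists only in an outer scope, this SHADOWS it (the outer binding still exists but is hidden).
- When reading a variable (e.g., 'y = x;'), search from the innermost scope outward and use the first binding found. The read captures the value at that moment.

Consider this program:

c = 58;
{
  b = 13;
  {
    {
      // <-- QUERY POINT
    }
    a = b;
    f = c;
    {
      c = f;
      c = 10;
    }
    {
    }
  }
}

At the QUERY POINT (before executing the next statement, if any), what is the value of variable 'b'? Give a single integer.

Step 1: declare c=58 at depth 0
Step 2: enter scope (depth=1)
Step 3: declare b=13 at depth 1
Step 4: enter scope (depth=2)
Step 5: enter scope (depth=3)
Visible at query point: b=13 c=58

Answer: 13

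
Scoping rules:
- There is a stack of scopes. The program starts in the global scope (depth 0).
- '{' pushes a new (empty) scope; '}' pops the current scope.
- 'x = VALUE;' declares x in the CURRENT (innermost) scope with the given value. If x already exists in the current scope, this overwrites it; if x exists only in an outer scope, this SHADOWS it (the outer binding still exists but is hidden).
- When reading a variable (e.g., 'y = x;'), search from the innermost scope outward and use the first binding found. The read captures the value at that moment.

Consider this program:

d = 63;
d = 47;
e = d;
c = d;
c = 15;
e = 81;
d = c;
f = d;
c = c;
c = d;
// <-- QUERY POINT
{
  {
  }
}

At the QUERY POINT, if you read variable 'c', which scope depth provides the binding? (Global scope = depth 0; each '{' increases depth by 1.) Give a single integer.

Answer: 0

Derivation:
Step 1: declare d=63 at depth 0
Step 2: declare d=47 at depth 0
Step 3: declare e=(read d)=47 at depth 0
Step 4: declare c=(read d)=47 at depth 0
Step 5: declare c=15 at depth 0
Step 6: declare e=81 at depth 0
Step 7: declare d=(read c)=15 at depth 0
Step 8: declare f=(read d)=15 at depth 0
Step 9: declare c=(read c)=15 at depth 0
Step 10: declare c=(read d)=15 at depth 0
Visible at query point: c=15 d=15 e=81 f=15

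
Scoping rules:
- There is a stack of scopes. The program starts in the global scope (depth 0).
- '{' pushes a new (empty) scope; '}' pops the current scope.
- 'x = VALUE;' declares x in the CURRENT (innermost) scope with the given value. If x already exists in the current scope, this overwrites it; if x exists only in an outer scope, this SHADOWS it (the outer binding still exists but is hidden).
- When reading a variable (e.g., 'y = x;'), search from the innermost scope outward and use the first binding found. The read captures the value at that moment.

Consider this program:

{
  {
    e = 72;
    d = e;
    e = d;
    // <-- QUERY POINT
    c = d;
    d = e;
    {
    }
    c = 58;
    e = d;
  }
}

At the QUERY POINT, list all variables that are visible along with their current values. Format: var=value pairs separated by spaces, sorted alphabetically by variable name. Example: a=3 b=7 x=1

Answer: d=72 e=72

Derivation:
Step 1: enter scope (depth=1)
Step 2: enter scope (depth=2)
Step 3: declare e=72 at depth 2
Step 4: declare d=(read e)=72 at depth 2
Step 5: declare e=(read d)=72 at depth 2
Visible at query point: d=72 e=72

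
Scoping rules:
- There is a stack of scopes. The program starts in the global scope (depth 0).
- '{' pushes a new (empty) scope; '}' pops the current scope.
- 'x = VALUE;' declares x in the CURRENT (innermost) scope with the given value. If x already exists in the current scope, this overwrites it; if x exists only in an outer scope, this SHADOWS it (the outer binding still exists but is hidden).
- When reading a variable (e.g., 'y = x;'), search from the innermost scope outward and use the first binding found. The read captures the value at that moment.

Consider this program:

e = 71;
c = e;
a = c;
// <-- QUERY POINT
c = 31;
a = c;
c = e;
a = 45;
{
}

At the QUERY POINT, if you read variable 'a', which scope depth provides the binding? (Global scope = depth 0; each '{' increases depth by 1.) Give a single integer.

Answer: 0

Derivation:
Step 1: declare e=71 at depth 0
Step 2: declare c=(read e)=71 at depth 0
Step 3: declare a=(read c)=71 at depth 0
Visible at query point: a=71 c=71 e=71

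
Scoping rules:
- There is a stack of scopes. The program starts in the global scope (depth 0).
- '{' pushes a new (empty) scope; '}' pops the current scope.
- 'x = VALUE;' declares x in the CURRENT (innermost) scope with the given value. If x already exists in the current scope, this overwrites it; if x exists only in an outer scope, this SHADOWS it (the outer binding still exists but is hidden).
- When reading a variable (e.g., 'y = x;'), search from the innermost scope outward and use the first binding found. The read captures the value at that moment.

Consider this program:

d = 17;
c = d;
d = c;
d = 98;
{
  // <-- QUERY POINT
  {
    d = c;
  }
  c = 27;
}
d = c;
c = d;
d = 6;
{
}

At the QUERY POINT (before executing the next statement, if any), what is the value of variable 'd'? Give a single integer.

Step 1: declare d=17 at depth 0
Step 2: declare c=(read d)=17 at depth 0
Step 3: declare d=(read c)=17 at depth 0
Step 4: declare d=98 at depth 0
Step 5: enter scope (depth=1)
Visible at query point: c=17 d=98

Answer: 98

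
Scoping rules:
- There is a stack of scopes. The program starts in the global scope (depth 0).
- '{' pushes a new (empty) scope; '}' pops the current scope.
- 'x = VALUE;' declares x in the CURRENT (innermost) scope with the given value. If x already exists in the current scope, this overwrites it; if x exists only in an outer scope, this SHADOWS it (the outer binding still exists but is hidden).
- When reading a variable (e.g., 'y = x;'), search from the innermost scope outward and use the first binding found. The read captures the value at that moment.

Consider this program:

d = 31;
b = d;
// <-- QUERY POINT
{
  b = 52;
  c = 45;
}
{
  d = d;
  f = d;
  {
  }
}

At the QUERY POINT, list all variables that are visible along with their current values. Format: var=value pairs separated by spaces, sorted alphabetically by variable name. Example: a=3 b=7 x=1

Step 1: declare d=31 at depth 0
Step 2: declare b=(read d)=31 at depth 0
Visible at query point: b=31 d=31

Answer: b=31 d=31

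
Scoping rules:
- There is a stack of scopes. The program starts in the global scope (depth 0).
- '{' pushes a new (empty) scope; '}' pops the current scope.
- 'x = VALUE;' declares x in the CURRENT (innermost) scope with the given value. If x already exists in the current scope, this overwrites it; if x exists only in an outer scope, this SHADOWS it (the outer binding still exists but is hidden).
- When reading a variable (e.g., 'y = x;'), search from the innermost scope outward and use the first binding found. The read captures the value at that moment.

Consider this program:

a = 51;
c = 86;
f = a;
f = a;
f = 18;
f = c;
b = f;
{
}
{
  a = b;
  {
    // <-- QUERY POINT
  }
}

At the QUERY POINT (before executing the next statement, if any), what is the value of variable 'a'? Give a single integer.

Answer: 86

Derivation:
Step 1: declare a=51 at depth 0
Step 2: declare c=86 at depth 0
Step 3: declare f=(read a)=51 at depth 0
Step 4: declare f=(read a)=51 at depth 0
Step 5: declare f=18 at depth 0
Step 6: declare f=(read c)=86 at depth 0
Step 7: declare b=(read f)=86 at depth 0
Step 8: enter scope (depth=1)
Step 9: exit scope (depth=0)
Step 10: enter scope (depth=1)
Step 11: declare a=(read b)=86 at depth 1
Step 12: enter scope (depth=2)
Visible at query point: a=86 b=86 c=86 f=86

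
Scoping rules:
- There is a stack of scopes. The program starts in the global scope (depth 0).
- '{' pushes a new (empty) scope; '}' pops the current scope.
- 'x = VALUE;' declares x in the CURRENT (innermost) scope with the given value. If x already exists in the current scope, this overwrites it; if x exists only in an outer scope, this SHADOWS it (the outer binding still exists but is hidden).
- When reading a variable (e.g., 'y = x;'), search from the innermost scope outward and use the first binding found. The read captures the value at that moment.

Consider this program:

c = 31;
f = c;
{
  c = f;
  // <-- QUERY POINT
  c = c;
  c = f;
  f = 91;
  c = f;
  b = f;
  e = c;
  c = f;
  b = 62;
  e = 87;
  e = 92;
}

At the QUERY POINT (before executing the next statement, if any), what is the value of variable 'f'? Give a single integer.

Step 1: declare c=31 at depth 0
Step 2: declare f=(read c)=31 at depth 0
Step 3: enter scope (depth=1)
Step 4: declare c=(read f)=31 at depth 1
Visible at query point: c=31 f=31

Answer: 31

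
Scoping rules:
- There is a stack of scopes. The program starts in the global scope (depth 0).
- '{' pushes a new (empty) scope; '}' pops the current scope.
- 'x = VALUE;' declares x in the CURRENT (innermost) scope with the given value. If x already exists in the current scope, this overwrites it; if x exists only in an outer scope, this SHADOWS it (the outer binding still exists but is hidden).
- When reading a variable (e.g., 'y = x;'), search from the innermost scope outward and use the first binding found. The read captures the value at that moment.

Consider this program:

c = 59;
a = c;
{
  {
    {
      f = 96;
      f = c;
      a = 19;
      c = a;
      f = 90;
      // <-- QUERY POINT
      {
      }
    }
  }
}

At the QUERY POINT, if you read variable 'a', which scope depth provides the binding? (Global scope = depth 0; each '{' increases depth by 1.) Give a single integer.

Answer: 3

Derivation:
Step 1: declare c=59 at depth 0
Step 2: declare a=(read c)=59 at depth 0
Step 3: enter scope (depth=1)
Step 4: enter scope (depth=2)
Step 5: enter scope (depth=3)
Step 6: declare f=96 at depth 3
Step 7: declare f=(read c)=59 at depth 3
Step 8: declare a=19 at depth 3
Step 9: declare c=(read a)=19 at depth 3
Step 10: declare f=90 at depth 3
Visible at query point: a=19 c=19 f=90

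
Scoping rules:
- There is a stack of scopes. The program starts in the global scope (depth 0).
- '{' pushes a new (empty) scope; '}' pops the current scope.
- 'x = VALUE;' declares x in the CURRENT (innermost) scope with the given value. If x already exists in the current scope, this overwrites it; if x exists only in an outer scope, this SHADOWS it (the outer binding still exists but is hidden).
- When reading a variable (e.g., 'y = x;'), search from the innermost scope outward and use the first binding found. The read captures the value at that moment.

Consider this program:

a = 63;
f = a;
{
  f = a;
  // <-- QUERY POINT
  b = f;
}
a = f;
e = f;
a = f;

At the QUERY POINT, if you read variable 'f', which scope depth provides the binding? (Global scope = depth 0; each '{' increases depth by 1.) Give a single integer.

Step 1: declare a=63 at depth 0
Step 2: declare f=(read a)=63 at depth 0
Step 3: enter scope (depth=1)
Step 4: declare f=(read a)=63 at depth 1
Visible at query point: a=63 f=63

Answer: 1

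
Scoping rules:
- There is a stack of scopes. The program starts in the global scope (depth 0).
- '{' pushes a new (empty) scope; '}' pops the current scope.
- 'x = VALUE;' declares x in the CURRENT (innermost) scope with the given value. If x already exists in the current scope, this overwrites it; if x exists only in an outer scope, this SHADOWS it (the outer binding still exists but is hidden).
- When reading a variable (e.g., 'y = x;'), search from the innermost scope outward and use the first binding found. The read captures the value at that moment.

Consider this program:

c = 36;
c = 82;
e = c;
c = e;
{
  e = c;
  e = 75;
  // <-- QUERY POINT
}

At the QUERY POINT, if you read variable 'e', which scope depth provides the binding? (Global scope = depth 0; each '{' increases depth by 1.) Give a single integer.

Step 1: declare c=36 at depth 0
Step 2: declare c=82 at depth 0
Step 3: declare e=(read c)=82 at depth 0
Step 4: declare c=(read e)=82 at depth 0
Step 5: enter scope (depth=1)
Step 6: declare e=(read c)=82 at depth 1
Step 7: declare e=75 at depth 1
Visible at query point: c=82 e=75

Answer: 1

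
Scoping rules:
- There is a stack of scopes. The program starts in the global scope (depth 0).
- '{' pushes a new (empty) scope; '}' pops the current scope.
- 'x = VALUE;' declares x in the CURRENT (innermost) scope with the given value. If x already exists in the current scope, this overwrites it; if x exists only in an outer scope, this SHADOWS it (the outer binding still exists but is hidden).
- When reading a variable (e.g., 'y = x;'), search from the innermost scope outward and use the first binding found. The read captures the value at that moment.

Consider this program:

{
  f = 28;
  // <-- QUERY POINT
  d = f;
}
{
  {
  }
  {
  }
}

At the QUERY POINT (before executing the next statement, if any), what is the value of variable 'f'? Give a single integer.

Step 1: enter scope (depth=1)
Step 2: declare f=28 at depth 1
Visible at query point: f=28

Answer: 28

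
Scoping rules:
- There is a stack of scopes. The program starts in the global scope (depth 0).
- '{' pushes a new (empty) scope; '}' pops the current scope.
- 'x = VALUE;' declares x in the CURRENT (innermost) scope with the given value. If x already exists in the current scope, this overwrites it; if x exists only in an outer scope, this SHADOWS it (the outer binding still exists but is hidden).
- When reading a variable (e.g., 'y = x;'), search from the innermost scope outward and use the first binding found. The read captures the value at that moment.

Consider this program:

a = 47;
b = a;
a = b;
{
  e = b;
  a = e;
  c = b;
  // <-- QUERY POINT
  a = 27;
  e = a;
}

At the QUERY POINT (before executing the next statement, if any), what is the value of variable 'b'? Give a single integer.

Answer: 47

Derivation:
Step 1: declare a=47 at depth 0
Step 2: declare b=(read a)=47 at depth 0
Step 3: declare a=(read b)=47 at depth 0
Step 4: enter scope (depth=1)
Step 5: declare e=(read b)=47 at depth 1
Step 6: declare a=(read e)=47 at depth 1
Step 7: declare c=(read b)=47 at depth 1
Visible at query point: a=47 b=47 c=47 e=47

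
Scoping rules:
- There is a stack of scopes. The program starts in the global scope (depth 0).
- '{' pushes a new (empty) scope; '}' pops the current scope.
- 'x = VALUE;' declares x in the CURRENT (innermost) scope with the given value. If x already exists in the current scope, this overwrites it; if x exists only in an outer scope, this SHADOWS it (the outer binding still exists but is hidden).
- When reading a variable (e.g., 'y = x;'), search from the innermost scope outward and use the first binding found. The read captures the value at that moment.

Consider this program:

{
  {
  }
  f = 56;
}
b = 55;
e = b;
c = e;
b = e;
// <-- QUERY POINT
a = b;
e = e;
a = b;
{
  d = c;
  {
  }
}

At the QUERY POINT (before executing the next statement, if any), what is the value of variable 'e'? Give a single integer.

Step 1: enter scope (depth=1)
Step 2: enter scope (depth=2)
Step 3: exit scope (depth=1)
Step 4: declare f=56 at depth 1
Step 5: exit scope (depth=0)
Step 6: declare b=55 at depth 0
Step 7: declare e=(read b)=55 at depth 0
Step 8: declare c=(read e)=55 at depth 0
Step 9: declare b=(read e)=55 at depth 0
Visible at query point: b=55 c=55 e=55

Answer: 55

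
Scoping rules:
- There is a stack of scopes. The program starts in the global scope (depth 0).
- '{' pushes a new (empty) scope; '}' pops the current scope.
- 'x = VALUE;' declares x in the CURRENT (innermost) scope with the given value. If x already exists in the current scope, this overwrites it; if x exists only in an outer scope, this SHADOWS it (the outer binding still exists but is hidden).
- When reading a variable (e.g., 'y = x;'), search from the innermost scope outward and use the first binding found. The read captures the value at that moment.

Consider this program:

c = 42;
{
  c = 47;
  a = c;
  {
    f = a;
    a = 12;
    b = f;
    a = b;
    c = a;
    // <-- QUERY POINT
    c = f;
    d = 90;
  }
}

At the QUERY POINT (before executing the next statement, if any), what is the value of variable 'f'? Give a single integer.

Answer: 47

Derivation:
Step 1: declare c=42 at depth 0
Step 2: enter scope (depth=1)
Step 3: declare c=47 at depth 1
Step 4: declare a=(read c)=47 at depth 1
Step 5: enter scope (depth=2)
Step 6: declare f=(read a)=47 at depth 2
Step 7: declare a=12 at depth 2
Step 8: declare b=(read f)=47 at depth 2
Step 9: declare a=(read b)=47 at depth 2
Step 10: declare c=(read a)=47 at depth 2
Visible at query point: a=47 b=47 c=47 f=47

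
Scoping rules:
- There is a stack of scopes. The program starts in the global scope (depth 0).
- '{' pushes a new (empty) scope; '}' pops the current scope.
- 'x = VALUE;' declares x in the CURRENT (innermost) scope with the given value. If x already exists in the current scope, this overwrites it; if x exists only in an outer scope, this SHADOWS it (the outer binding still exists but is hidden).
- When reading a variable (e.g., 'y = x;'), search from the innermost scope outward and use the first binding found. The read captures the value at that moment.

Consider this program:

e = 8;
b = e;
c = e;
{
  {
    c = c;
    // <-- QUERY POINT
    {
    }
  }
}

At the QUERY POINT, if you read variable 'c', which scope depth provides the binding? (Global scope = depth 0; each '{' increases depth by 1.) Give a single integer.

Step 1: declare e=8 at depth 0
Step 2: declare b=(read e)=8 at depth 0
Step 3: declare c=(read e)=8 at depth 0
Step 4: enter scope (depth=1)
Step 5: enter scope (depth=2)
Step 6: declare c=(read c)=8 at depth 2
Visible at query point: b=8 c=8 e=8

Answer: 2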